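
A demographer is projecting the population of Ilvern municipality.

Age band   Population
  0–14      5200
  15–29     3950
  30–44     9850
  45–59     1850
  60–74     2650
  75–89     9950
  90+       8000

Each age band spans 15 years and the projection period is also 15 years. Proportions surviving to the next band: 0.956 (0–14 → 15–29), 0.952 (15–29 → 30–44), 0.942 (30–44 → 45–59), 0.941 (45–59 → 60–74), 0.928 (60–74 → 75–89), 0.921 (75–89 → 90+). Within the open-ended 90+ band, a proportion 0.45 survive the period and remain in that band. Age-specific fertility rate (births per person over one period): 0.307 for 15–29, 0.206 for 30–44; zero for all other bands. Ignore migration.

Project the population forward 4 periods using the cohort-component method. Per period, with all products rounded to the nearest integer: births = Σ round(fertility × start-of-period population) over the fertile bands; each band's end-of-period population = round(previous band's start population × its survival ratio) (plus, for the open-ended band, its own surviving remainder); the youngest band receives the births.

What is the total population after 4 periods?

25039

Numbering the bands 1..7 from youngest to oldest:
[period 1]
Births: 3950 × 0.307 = 1213 ; 9850 × 0.206 = 2029 → total 3242
Band 2: 5200 × 0.956 = 4971
Band 3: 3950 × 0.952 = 3760
Band 4: 9850 × 0.942 = 9279
Band 5: 1850 × 0.941 = 1741
Band 6: 2650 × 0.928 = 2459
Band 7: 9950 × 0.921 + 8000 × 0.45 = 9164 + 3600 = 12764
End of period: [3242, 4971, 3760, 9279, 1741, 2459, 12764]
[period 2]
Births: 4971 × 0.307 = 1526 ; 3760 × 0.206 = 775 → total 2301
Band 2: 3242 × 0.956 = 3099
Band 3: 4971 × 0.952 = 4732
Band 4: 3760 × 0.942 = 3542
Band 5: 9279 × 0.941 = 8732
Band 6: 1741 × 0.928 = 1616
Band 7: 2459 × 0.921 + 12764 × 0.45 = 2265 + 5744 = 8009
End of period: [2301, 3099, 4732, 3542, 8732, 1616, 8009]
[period 3]
Births: 3099 × 0.307 = 951 ; 4732 × 0.206 = 975 → total 1926
Band 2: 2301 × 0.956 = 2200
Band 3: 3099 × 0.952 = 2950
Band 4: 4732 × 0.942 = 4458
Band 5: 3542 × 0.941 = 3333
Band 6: 8732 × 0.928 = 8103
Band 7: 1616 × 0.921 + 8009 × 0.45 = 1488 + 3604 = 5092
End of period: [1926, 2200, 2950, 4458, 3333, 8103, 5092]
[period 4]
Births: 2200 × 0.307 = 675 ; 2950 × 0.206 = 608 → total 1283
Band 2: 1926 × 0.956 = 1841
Band 3: 2200 × 0.952 = 2094
Band 4: 2950 × 0.942 = 2779
Band 5: 4458 × 0.941 = 4195
Band 6: 3333 × 0.928 = 3093
Band 7: 8103 × 0.921 + 5092 × 0.45 = 7463 + 2291 = 9754
End of period: [1283, 1841, 2094, 2779, 4195, 3093, 9754]
Total after period 4: 1283 + 1841 + 2094 + 2779 + 4195 + 3093 + 9754 = 25039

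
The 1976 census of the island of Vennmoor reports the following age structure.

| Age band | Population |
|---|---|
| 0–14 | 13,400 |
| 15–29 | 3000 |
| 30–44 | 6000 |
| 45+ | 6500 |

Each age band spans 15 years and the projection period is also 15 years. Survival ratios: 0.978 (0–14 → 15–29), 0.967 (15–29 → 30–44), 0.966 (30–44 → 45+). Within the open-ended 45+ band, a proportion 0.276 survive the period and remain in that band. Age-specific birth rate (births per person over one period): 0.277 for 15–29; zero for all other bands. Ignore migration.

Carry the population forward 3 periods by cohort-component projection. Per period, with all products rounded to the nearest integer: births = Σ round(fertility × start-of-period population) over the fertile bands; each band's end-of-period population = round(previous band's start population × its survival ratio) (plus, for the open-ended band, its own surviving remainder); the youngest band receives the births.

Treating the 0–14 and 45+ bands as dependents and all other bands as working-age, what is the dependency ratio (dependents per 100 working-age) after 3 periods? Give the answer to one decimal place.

[period 1]
Births: 3000 * 0.277 = 831
15–29: 13400 * 0.978 = 13105
30–44: 3000 * 0.967 = 2901
45+: 6000 * 0.966 + 6500 * 0.276 = 5796 + 1794 = 7590
End of period: [831, 13105, 2901, 7590]
[period 2]
Births: 13105 * 0.277 = 3630
15–29: 831 * 0.978 = 813
30–44: 13105 * 0.967 = 12673
45+: 2901 * 0.966 + 7590 * 0.276 = 2802 + 2095 = 4897
End of period: [3630, 813, 12673, 4897]
[period 3]
Births: 813 * 0.277 = 225
15–29: 3630 * 0.978 = 3550
30–44: 813 * 0.967 = 786
45+: 12673 * 0.966 + 4897 * 0.276 = 12242 + 1352 = 13594
End of period: [225, 3550, 786, 13594]
Dependents (band 0–14 + band 45+) = 225 + 13594 = 13819; working-age = 4336; ratio = 13819/4336 × 100 = 318.7

318.7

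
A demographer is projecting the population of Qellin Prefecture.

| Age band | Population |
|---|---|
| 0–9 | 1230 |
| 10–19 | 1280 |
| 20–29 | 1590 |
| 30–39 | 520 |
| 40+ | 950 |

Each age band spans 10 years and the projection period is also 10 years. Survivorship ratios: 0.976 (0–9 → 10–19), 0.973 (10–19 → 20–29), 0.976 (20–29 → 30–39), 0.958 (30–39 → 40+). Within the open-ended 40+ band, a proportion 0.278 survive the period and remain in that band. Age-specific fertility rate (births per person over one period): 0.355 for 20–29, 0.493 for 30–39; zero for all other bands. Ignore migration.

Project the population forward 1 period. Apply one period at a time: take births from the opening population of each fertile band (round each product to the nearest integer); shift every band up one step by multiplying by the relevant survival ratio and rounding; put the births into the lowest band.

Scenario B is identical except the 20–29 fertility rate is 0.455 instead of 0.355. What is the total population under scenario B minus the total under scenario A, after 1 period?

Numbering the bands 1..5 from youngest to oldest:
[period 1]
Births: 1590 × 0.355 = 564 ; 520 × 0.493 = 256 ⇒ total 820
Band 2: 1230 × 0.976 = 1200
Band 3: 1280 × 0.973 = 1245
Band 4: 1590 × 0.976 = 1552
Band 5: 520 × 0.958 + 950 × 0.278 = 498 + 264 = 762
End of period: [820, 1200, 1245, 1552, 762]
Scenario A total after 1 period: 5579
Scenario B projection —
[period 1]
Births: 1590 × 0.455 = 723 ; 520 × 0.493 = 256 ⇒ total 979
Band 2: 1230 × 0.976 = 1200
Band 3: 1280 × 0.973 = 1245
Band 4: 1590 × 0.976 = 1552
Band 5: 520 × 0.958 + 950 × 0.278 = 498 + 264 = 762
End of period: [979, 1200, 1245, 1552, 762]
Scenario B total after 1 period: 5738
Difference B − A = 5738 − 5579 = 159

159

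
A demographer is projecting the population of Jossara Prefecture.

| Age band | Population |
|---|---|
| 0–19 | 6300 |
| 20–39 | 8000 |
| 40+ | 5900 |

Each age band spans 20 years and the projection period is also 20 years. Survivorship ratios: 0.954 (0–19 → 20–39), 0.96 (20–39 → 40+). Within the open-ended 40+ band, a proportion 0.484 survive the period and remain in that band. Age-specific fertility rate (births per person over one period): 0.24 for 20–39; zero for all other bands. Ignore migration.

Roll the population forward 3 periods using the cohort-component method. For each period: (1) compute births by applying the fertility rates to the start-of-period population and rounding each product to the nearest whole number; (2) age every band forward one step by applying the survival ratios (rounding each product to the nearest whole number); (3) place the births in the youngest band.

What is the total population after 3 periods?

(Groups numbered youngest = 1 to oldest = 3.)
— Period 1 —
Births: 8000 × 0.24 = 1920
Group 2: 6300 × 0.954 = 6010
Group 3: 8000 × 0.96 + 5900 × 0.484 = 7680 + 2856 = 10536
End of period: [1920, 6010, 10536]
— Period 2 —
Births: 6010 × 0.24 = 1442
Group 2: 1920 × 0.954 = 1832
Group 3: 6010 × 0.96 + 10536 × 0.484 = 5770 + 5099 = 10869
End of period: [1442, 1832, 10869]
— Period 3 —
Births: 1832 × 0.24 = 440
Group 2: 1442 × 0.954 = 1376
Group 3: 1832 × 0.96 + 10869 × 0.484 = 1759 + 5261 = 7020
End of period: [440, 1376, 7020]
Total after period 3: 440 + 1376 + 7020 = 8836

8836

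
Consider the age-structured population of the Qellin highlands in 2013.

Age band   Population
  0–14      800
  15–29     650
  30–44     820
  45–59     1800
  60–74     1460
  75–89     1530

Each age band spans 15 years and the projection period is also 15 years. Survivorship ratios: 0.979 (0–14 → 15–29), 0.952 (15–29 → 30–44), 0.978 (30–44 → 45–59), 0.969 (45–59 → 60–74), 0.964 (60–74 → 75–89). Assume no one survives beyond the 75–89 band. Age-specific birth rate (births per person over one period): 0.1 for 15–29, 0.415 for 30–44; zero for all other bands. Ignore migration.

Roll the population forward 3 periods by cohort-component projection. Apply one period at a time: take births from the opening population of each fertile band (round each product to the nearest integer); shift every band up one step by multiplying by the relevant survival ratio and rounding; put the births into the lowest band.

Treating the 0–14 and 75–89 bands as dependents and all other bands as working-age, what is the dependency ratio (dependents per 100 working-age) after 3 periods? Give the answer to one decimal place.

54.4

Period 1.
Births: 650 × 0.1 = 65, 820 × 0.415 = 340 → total 405
15–29: 800 × 0.979 = 783
30–44: 650 × 0.952 = 619
45–59: 820 × 0.978 = 802
60–74: 1800 × 0.969 = 1744
75–89: 1460 × 0.964 = 1407
Population now: 0–14=405, 15–29=783, 30–44=619, 45–59=802, 60–74=1744, 75–89=1407
Period 2.
Births: 783 × 0.1 = 78, 619 × 0.415 = 257 → total 335
15–29: 405 × 0.979 = 396
30–44: 783 × 0.952 = 745
45–59: 619 × 0.978 = 605
60–74: 802 × 0.969 = 777
75–89: 1744 × 0.964 = 1681
Population now: 0–14=335, 15–29=396, 30–44=745, 45–59=605, 60–74=777, 75–89=1681
Period 3.
Births: 396 × 0.1 = 40, 745 × 0.415 = 309 → total 349
15–29: 335 × 0.979 = 328
30–44: 396 × 0.952 = 377
45–59: 745 × 0.978 = 729
60–74: 605 × 0.969 = 586
75–89: 777 × 0.964 = 749
Population now: 0–14=349, 15–29=328, 30–44=377, 45–59=729, 60–74=586, 75–89=749
Dependents (band 0–14 + band 75–89) = 349 + 749 = 1098; working-age = 2020; ratio = 1098/2020 × 100 = 54.4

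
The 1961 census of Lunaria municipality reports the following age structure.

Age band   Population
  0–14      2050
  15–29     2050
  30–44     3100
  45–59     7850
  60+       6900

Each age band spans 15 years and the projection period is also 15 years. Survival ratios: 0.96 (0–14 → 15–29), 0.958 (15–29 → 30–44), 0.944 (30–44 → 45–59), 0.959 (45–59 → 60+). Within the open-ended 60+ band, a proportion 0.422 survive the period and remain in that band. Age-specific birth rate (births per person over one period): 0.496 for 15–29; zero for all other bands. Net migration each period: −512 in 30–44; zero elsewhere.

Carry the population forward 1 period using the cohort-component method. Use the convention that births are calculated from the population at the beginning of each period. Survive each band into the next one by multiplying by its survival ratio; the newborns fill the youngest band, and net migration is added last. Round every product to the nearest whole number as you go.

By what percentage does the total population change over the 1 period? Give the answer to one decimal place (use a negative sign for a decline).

(Bands numbered youngest = 1 to oldest = 5.)
[period 1]
Births: 2050 × 0.496 = 1017
Band 2: 2050 × 0.96 = 1968
Band 3: 2050 × 0.958 = 1964
Band 4: 3100 × 0.944 = 2926
Band 5: 7850 × 0.959 + 6900 × 0.422 = 7528 + 2912 = 10440
Net migration: Band 3 − 512 → 1452
→ [1017, 1968, 1452, 2926, 10440]
Total: 21950 → 17803; change = -4147; percentage change = -18.9%

-18.9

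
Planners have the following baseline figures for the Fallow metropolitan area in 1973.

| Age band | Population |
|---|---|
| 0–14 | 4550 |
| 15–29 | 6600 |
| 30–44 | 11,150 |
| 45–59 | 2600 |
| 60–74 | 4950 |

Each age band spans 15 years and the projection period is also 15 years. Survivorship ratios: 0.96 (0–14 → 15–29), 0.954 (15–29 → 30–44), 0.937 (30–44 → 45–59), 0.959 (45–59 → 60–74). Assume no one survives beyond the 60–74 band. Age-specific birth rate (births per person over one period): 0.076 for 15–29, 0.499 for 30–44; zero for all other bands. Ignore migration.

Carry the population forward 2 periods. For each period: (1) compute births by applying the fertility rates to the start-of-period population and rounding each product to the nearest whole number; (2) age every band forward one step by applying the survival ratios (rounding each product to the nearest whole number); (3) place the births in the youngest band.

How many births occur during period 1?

6066

— Period 1 —
Births: 6600 × 0.076 = 502, 11150 × 0.499 = 5564 ⇒ total 6066
15–29: 4550 × 0.96 = 4368
30–44: 6600 × 0.954 = 6296
45–59: 11150 × 0.937 = 10448
60–74: 2600 × 0.959 = 2493
Population now: 0–14=6066, 15–29=4368, 30–44=6296, 45–59=10448, 60–74=2493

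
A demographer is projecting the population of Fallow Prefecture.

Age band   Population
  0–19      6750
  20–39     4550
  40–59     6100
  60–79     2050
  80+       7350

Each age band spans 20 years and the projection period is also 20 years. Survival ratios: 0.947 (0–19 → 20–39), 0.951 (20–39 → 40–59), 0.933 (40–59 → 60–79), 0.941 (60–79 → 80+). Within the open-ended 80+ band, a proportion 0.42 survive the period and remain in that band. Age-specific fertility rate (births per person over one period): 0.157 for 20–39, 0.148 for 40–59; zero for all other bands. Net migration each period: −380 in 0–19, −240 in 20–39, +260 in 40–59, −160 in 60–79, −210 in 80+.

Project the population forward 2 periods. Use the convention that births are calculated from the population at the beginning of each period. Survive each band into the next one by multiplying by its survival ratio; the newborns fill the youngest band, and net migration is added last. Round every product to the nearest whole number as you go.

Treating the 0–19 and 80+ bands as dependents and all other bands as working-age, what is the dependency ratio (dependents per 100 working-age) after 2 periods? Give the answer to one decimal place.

74.2

[period 1]
Births: 4550 * 0.157 = 714 ; 6100 * 0.148 = 903 → 1617
20–39: 6750 * 0.947 = 6392
40–59: 4550 * 0.951 = 4327
60–79: 6100 * 0.933 = 5691
80+: 2050 * 0.941 + 7350 * 0.42 = 1929 + 3087 = 5016
Net migration: 0–19 − 380 → 1237; 20–39 − 240 → 6152; 40–59 + 260 → 4587; 60–79 − 160 → 5531; 80+ − 210 → 4806
Giving 1237 / 6152 / 4587 / 5531 / 4806.
[period 2]
Births: 6152 * 0.157 = 966 ; 4587 * 0.148 = 679 → 1645
20–39: 1237 * 0.947 = 1171
40–59: 6152 * 0.951 = 5851
60–79: 4587 * 0.933 = 4280
80+: 5531 * 0.941 + 4806 * 0.42 = 5205 + 2019 = 7224
Net migration: 0–19 − 380 → 1265; 20–39 − 240 → 931; 40–59 + 260 → 6111; 60–79 − 160 → 4120; 80+ − 210 → 7014
Giving 1265 / 931 / 6111 / 4120 / 7014.
Dependents (band 0–19 + band 80+) = 1265 + 7014 = 8279; working-age = 11162; ratio = 8279/11162 × 100 = 74.2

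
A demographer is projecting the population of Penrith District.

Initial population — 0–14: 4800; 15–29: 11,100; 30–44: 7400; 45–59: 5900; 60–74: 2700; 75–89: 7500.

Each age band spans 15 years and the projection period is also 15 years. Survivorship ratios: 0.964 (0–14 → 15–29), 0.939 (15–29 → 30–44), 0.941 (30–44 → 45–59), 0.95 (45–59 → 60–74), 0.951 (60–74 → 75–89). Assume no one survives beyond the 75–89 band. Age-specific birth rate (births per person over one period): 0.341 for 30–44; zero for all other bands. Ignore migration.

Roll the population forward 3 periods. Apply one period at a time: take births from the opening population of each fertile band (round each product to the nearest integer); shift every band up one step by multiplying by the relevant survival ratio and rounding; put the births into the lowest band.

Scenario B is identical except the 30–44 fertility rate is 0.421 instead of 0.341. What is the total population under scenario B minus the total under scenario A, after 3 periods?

(Bands numbered youngest = 1 to oldest = 6.)
Period 1.
Births: 7400 × 0.341 = 2523
Band 2: 4800 × 0.964 = 4627
Band 3: 11100 × 0.939 = 10423
Band 4: 7400 × 0.941 = 6963
Band 5: 5900 × 0.95 = 5605
Band 6: 2700 × 0.951 = 2568
→ [2523, 4627, 10423, 6963, 5605, 2568]
Period 2.
Births: 10423 × 0.341 = 3554
Band 2: 2523 × 0.964 = 2432
Band 3: 4627 × 0.939 = 4345
Band 4: 10423 × 0.941 = 9808
Band 5: 6963 × 0.95 = 6615
Band 6: 5605 × 0.951 = 5330
→ [3554, 2432, 4345, 9808, 6615, 5330]
Period 3.
Births: 4345 × 0.341 = 1482
Band 2: 3554 × 0.964 = 3426
Band 3: 2432 × 0.939 = 2284
Band 4: 4345 × 0.941 = 4089
Band 5: 9808 × 0.95 = 9318
Band 6: 6615 × 0.951 = 6291
→ [1482, 3426, 2284, 4089, 9318, 6291]
Scenario A total after 3 periods: 26890
Scenario B projection —
Period 1.
Births: 7400 × 0.421 = 3115
Band 2: 4800 × 0.964 = 4627
Band 3: 11100 × 0.939 = 10423
Band 4: 7400 × 0.941 = 6963
Band 5: 5900 × 0.95 = 5605
Band 6: 2700 × 0.951 = 2568
→ [3115, 4627, 10423, 6963, 5605, 2568]
Period 2.
Births: 10423 × 0.421 = 4388
Band 2: 3115 × 0.964 = 3003
Band 3: 4627 × 0.939 = 4345
Band 4: 10423 × 0.941 = 9808
Band 5: 6963 × 0.95 = 6615
Band 6: 5605 × 0.951 = 5330
→ [4388, 3003, 4345, 9808, 6615, 5330]
Period 3.
Births: 4345 × 0.421 = 1829
Band 2: 4388 × 0.964 = 4230
Band 3: 3003 × 0.939 = 2820
Band 4: 4345 × 0.941 = 4089
Band 5: 9808 × 0.95 = 9318
Band 6: 6615 × 0.951 = 6291
→ [1829, 4230, 2820, 4089, 9318, 6291]
Scenario B total after 3 periods: 28577
Difference B − A = 28577 − 26890 = 1687

1687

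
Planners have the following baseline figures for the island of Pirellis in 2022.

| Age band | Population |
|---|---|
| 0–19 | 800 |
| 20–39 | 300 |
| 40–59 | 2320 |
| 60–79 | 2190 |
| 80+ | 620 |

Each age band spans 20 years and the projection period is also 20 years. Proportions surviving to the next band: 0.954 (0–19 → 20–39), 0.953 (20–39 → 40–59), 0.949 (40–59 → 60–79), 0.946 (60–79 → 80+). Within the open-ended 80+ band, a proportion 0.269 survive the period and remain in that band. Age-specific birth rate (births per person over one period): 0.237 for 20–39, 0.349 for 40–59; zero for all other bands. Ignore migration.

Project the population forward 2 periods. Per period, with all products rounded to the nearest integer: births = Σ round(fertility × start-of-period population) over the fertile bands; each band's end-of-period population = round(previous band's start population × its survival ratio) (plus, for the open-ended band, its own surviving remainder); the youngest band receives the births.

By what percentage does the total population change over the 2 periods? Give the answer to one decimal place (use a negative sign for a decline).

[period 1]
Births: 300 × 0.237 = 71, 2320 × 0.349 = 810 ⇒ total 881
20–39: 800 × 0.954 = 763
40–59: 300 × 0.953 = 286
60–79: 2320 × 0.949 = 2202
80+: 2190 × 0.946 + 620 × 0.269 = 2072 + 167 = 2239
Giving 881 / 763 / 286 / 2202 / 2239.
[period 2]
Births: 763 × 0.237 = 181, 286 × 0.349 = 100 ⇒ total 281
20–39: 881 × 0.954 = 840
40–59: 763 × 0.953 = 727
60–79: 286 × 0.949 = 271
80+: 2202 × 0.946 + 2239 × 0.269 = 2083 + 602 = 2685
Giving 281 / 840 / 727 / 271 / 2685.
Total: 6230 → 4804; change = -1426; percentage change = -22.9%

-22.9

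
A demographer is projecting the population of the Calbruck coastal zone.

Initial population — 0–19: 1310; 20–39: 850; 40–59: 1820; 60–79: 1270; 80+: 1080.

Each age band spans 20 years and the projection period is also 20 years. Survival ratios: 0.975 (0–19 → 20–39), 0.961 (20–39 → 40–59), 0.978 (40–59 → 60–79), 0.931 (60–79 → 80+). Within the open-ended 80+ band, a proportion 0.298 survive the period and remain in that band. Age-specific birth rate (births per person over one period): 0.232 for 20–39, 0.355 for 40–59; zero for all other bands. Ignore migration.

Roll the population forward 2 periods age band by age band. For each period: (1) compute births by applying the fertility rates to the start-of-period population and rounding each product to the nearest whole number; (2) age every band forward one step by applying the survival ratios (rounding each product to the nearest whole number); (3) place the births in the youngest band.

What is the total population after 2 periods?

After projecting period 1:
Births: 850 × 0.232 = 197, 1820 × 0.355 = 646 — total 843
20–39: 1310 × 0.975 = 1277
40–59: 850 × 0.961 = 817
60–79: 1820 × 0.978 = 1780
80+: 1270 × 0.931 + 1080 × 0.298 = 1182 + 322 = 1504
Giving 843 / 1277 / 817 / 1780 / 1504.
After projecting period 2:
Births: 1277 × 0.232 = 296, 817 × 0.355 = 290 — total 586
20–39: 843 × 0.975 = 822
40–59: 1277 × 0.961 = 1227
60–79: 817 × 0.978 = 799
80+: 1780 × 0.931 + 1504 × 0.298 = 1657 + 448 = 2105
Giving 586 / 822 / 1227 / 799 / 2105.
Total after period 2: 586 + 822 + 1227 + 799 + 2105 = 5539

5539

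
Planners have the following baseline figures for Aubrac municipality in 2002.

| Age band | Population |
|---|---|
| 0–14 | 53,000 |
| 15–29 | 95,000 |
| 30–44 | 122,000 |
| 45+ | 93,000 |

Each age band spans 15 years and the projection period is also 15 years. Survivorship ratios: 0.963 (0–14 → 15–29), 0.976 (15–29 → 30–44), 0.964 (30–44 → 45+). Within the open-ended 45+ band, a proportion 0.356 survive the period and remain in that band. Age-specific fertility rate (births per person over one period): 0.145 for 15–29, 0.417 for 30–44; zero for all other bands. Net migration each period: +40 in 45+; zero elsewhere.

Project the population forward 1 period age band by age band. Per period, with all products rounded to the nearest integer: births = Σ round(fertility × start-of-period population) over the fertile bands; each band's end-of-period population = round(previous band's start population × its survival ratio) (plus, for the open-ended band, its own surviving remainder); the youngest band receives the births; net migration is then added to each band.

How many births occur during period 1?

64649

Period 1:
Births: 95000 * 0.145 = 13775  |  122000 * 0.417 = 50874 ⇒ total 64649
15–29: 53000 * 0.963 = 51039
30–44: 95000 * 0.976 = 92720
45+: 122000 * 0.964 + 93000 * 0.356 = 117608 + 33108 = 150716
Net migration: 45+ + 40 → 150756
End of period: [64649, 51039, 92720, 150756]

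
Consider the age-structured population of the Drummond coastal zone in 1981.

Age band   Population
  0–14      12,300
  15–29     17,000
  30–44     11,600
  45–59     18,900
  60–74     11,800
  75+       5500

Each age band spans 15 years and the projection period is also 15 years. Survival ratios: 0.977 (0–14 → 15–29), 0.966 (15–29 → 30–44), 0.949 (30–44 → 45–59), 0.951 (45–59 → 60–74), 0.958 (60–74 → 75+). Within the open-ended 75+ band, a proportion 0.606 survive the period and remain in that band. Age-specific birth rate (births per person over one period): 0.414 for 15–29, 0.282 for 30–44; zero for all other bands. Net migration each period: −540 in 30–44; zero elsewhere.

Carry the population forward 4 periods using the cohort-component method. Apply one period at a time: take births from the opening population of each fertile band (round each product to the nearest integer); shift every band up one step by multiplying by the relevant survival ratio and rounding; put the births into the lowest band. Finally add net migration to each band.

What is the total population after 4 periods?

(Groups numbered youngest = 1 to oldest = 6.)
After projecting period 1:
Births: 17000 × 0.414 = 7038  |  11600 × 0.282 = 3271 → total 10309
Group 2: 12300 × 0.977 = 12017
Group 3: 17000 × 0.966 = 16422
Group 4: 11600 × 0.949 = 11008
Group 5: 18900 × 0.951 = 17974
Group 6: 11800 × 0.958 + 5500 × 0.606 = 11304 + 3333 = 14637
Net migration: Group 3 − 540 → 15882
→ [10309, 12017, 15882, 11008, 17974, 14637]
After projecting period 2:
Births: 12017 × 0.414 = 4975  |  15882 × 0.282 = 4479 → total 9454
Group 2: 10309 × 0.977 = 10072
Group 3: 12017 × 0.966 = 11608
Group 4: 15882 × 0.949 = 15072
Group 5: 11008 × 0.951 = 10469
Group 6: 17974 × 0.958 + 14637 × 0.606 = 17219 + 8870 = 26089
Net migration: Group 3 − 540 → 11068
→ [9454, 10072, 11068, 15072, 10469, 26089]
After projecting period 3:
Births: 10072 × 0.414 = 4170  |  11068 × 0.282 = 3121 → total 7291
Group 2: 9454 × 0.977 = 9237
Group 3: 10072 × 0.966 = 9730
Group 4: 11068 × 0.949 = 10504
Group 5: 15072 × 0.951 = 14333
Group 6: 10469 × 0.958 + 26089 × 0.606 = 10029 + 15810 = 25839
Net migration: Group 3 − 540 → 9190
→ [7291, 9237, 9190, 10504, 14333, 25839]
After projecting period 4:
Births: 9237 × 0.414 = 3824  |  9190 × 0.282 = 2592 → total 6416
Group 2: 7291 × 0.977 = 7123
Group 3: 9237 × 0.966 = 8923
Group 4: 9190 × 0.949 = 8721
Group 5: 10504 × 0.951 = 9989
Group 6: 14333 × 0.958 + 25839 × 0.606 = 13731 + 15658 = 29389
Net migration: Group 3 − 540 → 8383
→ [6416, 7123, 8383, 8721, 9989, 29389]
Total after period 4: 6416 + 7123 + 8383 + 8721 + 9989 + 29389 = 70021

70021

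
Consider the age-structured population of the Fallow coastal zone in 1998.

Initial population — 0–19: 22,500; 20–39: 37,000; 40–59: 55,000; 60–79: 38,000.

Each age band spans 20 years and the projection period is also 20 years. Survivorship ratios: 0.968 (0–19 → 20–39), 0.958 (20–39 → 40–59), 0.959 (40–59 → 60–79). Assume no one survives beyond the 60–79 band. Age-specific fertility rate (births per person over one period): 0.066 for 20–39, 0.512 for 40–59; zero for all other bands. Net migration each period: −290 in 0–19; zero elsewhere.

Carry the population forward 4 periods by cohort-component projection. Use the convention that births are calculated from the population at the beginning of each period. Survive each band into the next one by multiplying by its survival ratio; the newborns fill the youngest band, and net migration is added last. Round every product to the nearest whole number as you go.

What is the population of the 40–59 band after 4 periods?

Let band 1 be 0–19 through band 4 = 60–79.
Period 1:
Births: 37000 × 0.066 = 2442  |  55000 × 0.512 = 28160 ⇒ total 30602
Band 2: 22500 × 0.968 = 21780
Band 3: 37000 × 0.958 = 35446
Band 4: 55000 × 0.959 = 52745
Net migration: Band 1 − 290 → 30312
Population now: 0–19=30312, 20–39=21780, 40–59=35446, 60–79=52745
Period 2:
Births: 21780 × 0.066 = 1437  |  35446 × 0.512 = 18148 ⇒ total 19585
Band 2: 30312 × 0.968 = 29342
Band 3: 21780 × 0.958 = 20865
Band 4: 35446 × 0.959 = 33993
Net migration: Band 1 − 290 → 19295
Population now: 0–19=19295, 20–39=29342, 40–59=20865, 60–79=33993
Period 3:
Births: 29342 × 0.066 = 1937  |  20865 × 0.512 = 10683 ⇒ total 12620
Band 2: 19295 × 0.968 = 18678
Band 3: 29342 × 0.958 = 28110
Band 4: 20865 × 0.959 = 20010
Net migration: Band 1 − 290 → 12330
Population now: 0–19=12330, 20–39=18678, 40–59=28110, 60–79=20010
Period 4:
Births: 18678 × 0.066 = 1233  |  28110 × 0.512 = 14392 ⇒ total 15625
Band 2: 12330 × 0.968 = 11935
Band 3: 18678 × 0.958 = 17894
Band 4: 28110 × 0.959 = 26957
Net migration: Band 1 − 290 → 15335
Population now: 0–19=15335, 20–39=11935, 40–59=17894, 60–79=26957

17894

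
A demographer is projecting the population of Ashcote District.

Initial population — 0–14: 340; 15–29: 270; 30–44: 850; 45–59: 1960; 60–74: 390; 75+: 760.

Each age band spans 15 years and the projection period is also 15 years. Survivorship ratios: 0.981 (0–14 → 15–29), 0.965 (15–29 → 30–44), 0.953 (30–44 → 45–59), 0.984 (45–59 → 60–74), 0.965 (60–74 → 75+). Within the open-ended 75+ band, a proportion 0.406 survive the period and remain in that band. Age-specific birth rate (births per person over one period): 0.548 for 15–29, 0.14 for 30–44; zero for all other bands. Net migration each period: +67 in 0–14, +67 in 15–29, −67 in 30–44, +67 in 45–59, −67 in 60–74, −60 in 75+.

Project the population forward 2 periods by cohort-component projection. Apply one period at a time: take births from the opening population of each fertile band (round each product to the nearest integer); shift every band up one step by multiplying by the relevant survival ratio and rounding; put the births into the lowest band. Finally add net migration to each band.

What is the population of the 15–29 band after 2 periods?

395

Numbering the bands 1..6 from youngest to oldest:
Period 1:
Births: 270 × 0.548 = 148  |  850 × 0.14 = 119 → 267
Band 2: 340 × 0.981 = 334
Band 3: 270 × 0.965 = 261
Band 4: 850 × 0.953 = 810
Band 5: 1960 × 0.984 = 1929
Band 6: 390 × 0.965 + 760 × 0.406 = 376 + 309 = 685
Net migration: Band 1 + 67 → 334; Band 2 + 67 → 401; Band 3 − 67 → 194; Band 4 + 67 → 877; Band 5 − 67 → 1862; Band 6 − 60 → 625
→ [334, 401, 194, 877, 1862, 625]
Period 2:
Births: 401 × 0.548 = 220  |  194 × 0.14 = 27 → 247
Band 2: 334 × 0.981 = 328
Band 3: 401 × 0.965 = 387
Band 4: 194 × 0.953 = 185
Band 5: 877 × 0.984 = 863
Band 6: 1862 × 0.965 + 625 × 0.406 = 1797 + 254 = 2051
Net migration: Band 1 + 67 → 314; Band 2 + 67 → 395; Band 3 − 67 → 320; Band 4 + 67 → 252; Band 5 − 67 → 796; Band 6 − 60 → 1991
→ [314, 395, 320, 252, 796, 1991]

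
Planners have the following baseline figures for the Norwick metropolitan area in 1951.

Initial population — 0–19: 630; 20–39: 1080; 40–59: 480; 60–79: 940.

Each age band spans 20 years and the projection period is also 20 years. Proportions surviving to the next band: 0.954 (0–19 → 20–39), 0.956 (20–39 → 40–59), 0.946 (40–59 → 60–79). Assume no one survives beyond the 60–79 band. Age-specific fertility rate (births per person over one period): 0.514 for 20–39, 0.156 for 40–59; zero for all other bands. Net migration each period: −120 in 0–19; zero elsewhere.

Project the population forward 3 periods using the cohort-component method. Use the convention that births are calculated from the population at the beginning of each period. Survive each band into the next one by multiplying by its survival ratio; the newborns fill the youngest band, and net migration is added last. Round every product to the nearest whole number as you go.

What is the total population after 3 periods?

Period 1:
Births: 1080 * 0.514 = 555, 480 * 0.156 = 75 → total 630
20–39: 630 * 0.954 = 601
40–59: 1080 * 0.956 = 1032
60–79: 480 * 0.946 = 454
Net migration: 0–19 − 120 → 510
→ [510, 601, 1032, 454]
Period 2:
Births: 601 * 0.514 = 309, 1032 * 0.156 = 161 → total 470
20–39: 510 * 0.954 = 487
40–59: 601 * 0.956 = 575
60–79: 1032 * 0.946 = 976
Net migration: 0–19 − 120 → 350
→ [350, 487, 575, 976]
Period 3:
Births: 487 * 0.514 = 250, 575 * 0.156 = 90 → total 340
20–39: 350 * 0.954 = 334
40–59: 487 * 0.956 = 466
60–79: 575 * 0.946 = 544
Net migration: 0–19 − 120 → 220
→ [220, 334, 466, 544]
Total after period 3: 220 + 334 + 466 + 544 = 1564

1564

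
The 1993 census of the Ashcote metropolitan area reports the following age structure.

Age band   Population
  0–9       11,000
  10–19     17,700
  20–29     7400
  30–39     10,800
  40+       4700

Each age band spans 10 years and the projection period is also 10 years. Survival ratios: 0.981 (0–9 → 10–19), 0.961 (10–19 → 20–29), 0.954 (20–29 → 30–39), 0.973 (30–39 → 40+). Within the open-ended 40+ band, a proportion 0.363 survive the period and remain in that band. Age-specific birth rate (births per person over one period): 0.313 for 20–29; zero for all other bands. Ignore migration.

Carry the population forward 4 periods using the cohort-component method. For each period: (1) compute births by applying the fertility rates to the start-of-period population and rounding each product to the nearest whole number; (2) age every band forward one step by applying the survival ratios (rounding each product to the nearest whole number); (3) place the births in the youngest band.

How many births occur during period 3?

3246

After projecting period 1:
Births: 7400 × 0.313 = 2316
10–19: 11000 × 0.981 = 10791
20–29: 17700 × 0.961 = 17010
30–39: 7400 × 0.954 = 7060
40+: 10800 × 0.973 + 4700 × 0.363 = 10508 + 1706 = 12214
Giving 2316 / 10791 / 17010 / 7060 / 12214.
After projecting period 2:
Births: 17010 × 0.313 = 5324
10–19: 2316 × 0.981 = 2272
20–29: 10791 × 0.961 = 10370
30–39: 17010 × 0.954 = 16228
40+: 7060 × 0.973 + 12214 × 0.363 = 6869 + 4434 = 11303
Giving 5324 / 2272 / 10370 / 16228 / 11303.
After projecting period 3:
Births: 10370 × 0.313 = 3246
10–19: 5324 × 0.981 = 5223
20–29: 2272 × 0.961 = 2183
30–39: 10370 × 0.954 = 9893
40+: 16228 × 0.973 + 11303 × 0.363 = 15790 + 4103 = 19893
Giving 3246 / 5223 / 2183 / 9893 / 19893.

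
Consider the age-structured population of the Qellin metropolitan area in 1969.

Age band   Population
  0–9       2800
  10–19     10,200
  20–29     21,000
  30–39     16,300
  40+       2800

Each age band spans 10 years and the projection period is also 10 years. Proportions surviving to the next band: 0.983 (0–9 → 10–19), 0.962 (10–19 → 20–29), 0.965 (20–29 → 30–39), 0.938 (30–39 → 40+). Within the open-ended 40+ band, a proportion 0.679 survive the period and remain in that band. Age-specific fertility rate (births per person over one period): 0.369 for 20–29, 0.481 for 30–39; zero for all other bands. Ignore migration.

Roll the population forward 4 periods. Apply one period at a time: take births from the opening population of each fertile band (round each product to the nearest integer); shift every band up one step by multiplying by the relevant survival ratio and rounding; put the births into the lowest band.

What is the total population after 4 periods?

61546

Call the groups 1 to 5, youngest first.
After projecting period 1:
Births: 21000 × 0.369 = 7749  |  16300 × 0.481 = 7840 — total 15589
Group 2: 2800 × 0.983 = 2752
Group 3: 10200 × 0.962 = 9812
Group 4: 21000 × 0.965 = 20265
Group 5: 16300 × 0.938 + 2800 × 0.679 = 15289 + 1901 = 17190
Population now: 0–9=15589, 10–19=2752, 20–29=9812, 30–39=20265, 40+=17190
After projecting period 2:
Births: 9812 × 0.369 = 3621  |  20265 × 0.481 = 9747 — total 13368
Group 2: 15589 × 0.983 = 15324
Group 3: 2752 × 0.962 = 2647
Group 4: 9812 × 0.965 = 9469
Group 5: 20265 × 0.938 + 17190 × 0.679 = 19009 + 11672 = 30681
Population now: 0–9=13368, 10–19=15324, 20–29=2647, 30–39=9469, 40+=30681
After projecting period 3:
Births: 2647 × 0.369 = 977  |  9469 × 0.481 = 4555 — total 5532
Group 2: 13368 × 0.983 = 13141
Group 3: 15324 × 0.962 = 14742
Group 4: 2647 × 0.965 = 2554
Group 5: 9469 × 0.938 + 30681 × 0.679 = 8882 + 20832 = 29714
Population now: 0–9=5532, 10–19=13141, 20–29=14742, 30–39=2554, 40+=29714
After projecting period 4:
Births: 14742 × 0.369 = 5440  |  2554 × 0.481 = 1228 — total 6668
Group 2: 5532 × 0.983 = 5438
Group 3: 13141 × 0.962 = 12642
Group 4: 14742 × 0.965 = 14226
Group 5: 2554 × 0.938 + 29714 × 0.679 = 2396 + 20176 = 22572
Population now: 0–9=6668, 10–19=5438, 20–29=12642, 30–39=14226, 40+=22572
Total after period 4: 6668 + 5438 + 12642 + 14226 + 22572 = 61546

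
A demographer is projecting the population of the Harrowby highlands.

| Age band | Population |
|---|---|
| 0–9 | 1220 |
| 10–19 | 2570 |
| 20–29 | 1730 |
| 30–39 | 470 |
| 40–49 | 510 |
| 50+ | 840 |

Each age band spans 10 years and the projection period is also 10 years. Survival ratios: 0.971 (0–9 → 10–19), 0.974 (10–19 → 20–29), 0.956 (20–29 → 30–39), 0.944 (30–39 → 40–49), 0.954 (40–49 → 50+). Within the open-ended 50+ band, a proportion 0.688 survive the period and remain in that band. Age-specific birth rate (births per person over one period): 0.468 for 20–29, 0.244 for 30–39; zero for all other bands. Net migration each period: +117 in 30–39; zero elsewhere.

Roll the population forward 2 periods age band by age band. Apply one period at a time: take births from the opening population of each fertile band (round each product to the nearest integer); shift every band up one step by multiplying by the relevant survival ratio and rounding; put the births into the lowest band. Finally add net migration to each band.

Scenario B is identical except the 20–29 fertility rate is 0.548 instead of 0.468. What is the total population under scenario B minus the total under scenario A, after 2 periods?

335

(Bands numbered youngest = 1 to oldest = 6.)
Period 1.
Births: 1730 * 0.468 = 810, 470 * 0.244 = 115 — total 925
Band 2: 1220 * 0.971 = 1185
Band 3: 2570 * 0.974 = 2503
Band 4: 1730 * 0.956 = 1654
Band 5: 470 * 0.944 = 444
Band 6: 510 * 0.954 + 840 * 0.688 = 487 + 578 = 1065
Net migration: Band 4 + 117 → 1771
End of period: [925, 1185, 2503, 1771, 444, 1065]
Period 2.
Births: 2503 * 0.468 = 1171, 1771 * 0.244 = 432 — total 1603
Band 2: 925 * 0.971 = 898
Band 3: 1185 * 0.974 = 1154
Band 4: 2503 * 0.956 = 2393
Band 5: 1771 * 0.944 = 1672
Band 6: 444 * 0.954 + 1065 * 0.688 = 424 + 733 = 1157
Net migration: Band 4 + 117 → 2510
End of period: [1603, 898, 1154, 2510, 1672, 1157]
Scenario A total after 2 periods: 8994
Scenario B projection —
Period 1.
Births: 1730 * 0.548 = 948, 470 * 0.244 = 115 — total 1063
Band 2: 1220 * 0.971 = 1185
Band 3: 2570 * 0.974 = 2503
Band 4: 1730 * 0.956 = 1654
Band 5: 470 * 0.944 = 444
Band 6: 510 * 0.954 + 840 * 0.688 = 487 + 578 = 1065
Net migration: Band 4 + 117 → 1771
End of period: [1063, 1185, 2503, 1771, 444, 1065]
Period 2.
Births: 2503 * 0.548 = 1372, 1771 * 0.244 = 432 — total 1804
Band 2: 1063 * 0.971 = 1032
Band 3: 1185 * 0.974 = 1154
Band 4: 2503 * 0.956 = 2393
Band 5: 1771 * 0.944 = 1672
Band 6: 444 * 0.954 + 1065 * 0.688 = 424 + 733 = 1157
Net migration: Band 4 + 117 → 2510
End of period: [1804, 1032, 1154, 2510, 1672, 1157]
Scenario B total after 2 periods: 9329
Difference B − A = 9329 − 8994 = 335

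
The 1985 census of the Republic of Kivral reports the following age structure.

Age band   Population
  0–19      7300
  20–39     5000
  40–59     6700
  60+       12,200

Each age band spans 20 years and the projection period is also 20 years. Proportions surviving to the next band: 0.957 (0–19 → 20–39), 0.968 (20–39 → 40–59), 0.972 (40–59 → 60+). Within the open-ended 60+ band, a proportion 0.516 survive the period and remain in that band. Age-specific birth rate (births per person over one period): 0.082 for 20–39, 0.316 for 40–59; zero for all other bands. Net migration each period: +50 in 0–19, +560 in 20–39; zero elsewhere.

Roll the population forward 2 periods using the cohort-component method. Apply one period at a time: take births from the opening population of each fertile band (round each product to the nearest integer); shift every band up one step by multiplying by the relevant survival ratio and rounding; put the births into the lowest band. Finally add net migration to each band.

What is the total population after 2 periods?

23841

Call the groups 1 to 4, youngest first.
[period 1]
Births: 5000 × 0.082 = 410  |  6700 × 0.316 = 2117 → total 2527
Group 2: 7300 × 0.957 = 6986
Group 3: 5000 × 0.968 = 4840
Group 4: 6700 × 0.972 + 12200 × 0.516 = 6512 + 6295 = 12807
Net migration: Group 1 + 50 → 2577; Group 2 + 560 → 7546
→ [2577, 7546, 4840, 12807]
[period 2]
Births: 7546 × 0.082 = 619  |  4840 × 0.316 = 1529 → total 2148
Group 2: 2577 × 0.957 = 2466
Group 3: 7546 × 0.968 = 7305
Group 4: 4840 × 0.972 + 12807 × 0.516 = 4704 + 6608 = 11312
Net migration: Group 1 + 50 → 2198; Group 2 + 560 → 3026
→ [2198, 3026, 7305, 11312]
Total after period 2: 2198 + 3026 + 7305 + 11312 = 23841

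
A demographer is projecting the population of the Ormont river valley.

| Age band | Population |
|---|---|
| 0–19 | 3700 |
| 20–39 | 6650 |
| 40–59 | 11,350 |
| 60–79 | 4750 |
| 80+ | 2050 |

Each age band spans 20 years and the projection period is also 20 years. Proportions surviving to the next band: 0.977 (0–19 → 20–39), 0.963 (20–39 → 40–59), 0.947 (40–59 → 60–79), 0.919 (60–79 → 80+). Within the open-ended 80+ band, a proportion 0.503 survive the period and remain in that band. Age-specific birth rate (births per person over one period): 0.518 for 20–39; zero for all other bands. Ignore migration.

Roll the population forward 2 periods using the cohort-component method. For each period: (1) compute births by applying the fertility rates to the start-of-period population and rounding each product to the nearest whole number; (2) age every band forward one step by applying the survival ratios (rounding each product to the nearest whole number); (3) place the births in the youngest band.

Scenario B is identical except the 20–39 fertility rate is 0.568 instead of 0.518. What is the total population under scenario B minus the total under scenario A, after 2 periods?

504

(Bands numbered youngest = 1 to oldest = 5.)
— Period 1 —
Births: 6650 × 0.518 = 3445
Band 2: 3700 × 0.977 = 3615
Band 3: 6650 × 0.963 = 6404
Band 4: 11350 × 0.947 = 10748
Band 5: 4750 × 0.919 + 2050 × 0.503 = 4365 + 1031 = 5396
Giving 3445 / 3615 / 6404 / 10748 / 5396.
— Period 2 —
Births: 3615 × 0.518 = 1873
Band 2: 3445 × 0.977 = 3366
Band 3: 3615 × 0.963 = 3481
Band 4: 6404 × 0.947 = 6065
Band 5: 10748 × 0.919 + 5396 × 0.503 = 9877 + 2714 = 12591
Giving 1873 / 3366 / 3481 / 6065 / 12591.
Scenario A total after 2 periods: 27376
Scenario B projection —
— Period 1 —
Births: 6650 × 0.568 = 3777
Band 2: 3700 × 0.977 = 3615
Band 3: 6650 × 0.963 = 6404
Band 4: 11350 × 0.947 = 10748
Band 5: 4750 × 0.919 + 2050 × 0.503 = 4365 + 1031 = 5396
Giving 3777 / 3615 / 6404 / 10748 / 5396.
— Period 2 —
Births: 3615 × 0.568 = 2053
Band 2: 3777 × 0.977 = 3690
Band 3: 3615 × 0.963 = 3481
Band 4: 6404 × 0.947 = 6065
Band 5: 10748 × 0.919 + 5396 × 0.503 = 9877 + 2714 = 12591
Giving 2053 / 3690 / 3481 / 6065 / 12591.
Scenario B total after 2 periods: 27880
Difference B − A = 27880 − 27376 = 504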